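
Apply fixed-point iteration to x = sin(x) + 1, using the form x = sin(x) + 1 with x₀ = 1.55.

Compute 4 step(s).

Equation: x = sin(x) + 1
Fixed-point form: x = sin(x) + 1
x₀ = 1.55

x_1 = g(1.550000) = 1.999784
x_2 = g(1.999784) = 1.909387
x_3 = g(1.909387) = 1.943224
x_4 = g(1.943224) = 1.931447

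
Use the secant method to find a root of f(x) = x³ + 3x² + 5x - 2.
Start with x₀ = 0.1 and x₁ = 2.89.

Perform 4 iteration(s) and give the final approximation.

f(x) = x³ + 3x² + 5x - 2
x₀ = 0.1, x₁ = 2.89

Secant formula: x_{n+1} = x_n - f(x_n)(x_n - x_{n-1})/(f(x_n) - f(x_{n-1}))

Iteration 1:
  f(0.100000) = -1.469000
  f(2.890000) = 61.643869
  x_2 = 2.890000 - 61.643869×(2.890000 - 0.100000)/(61.643869 - (-1.469000))
       = 0.164939
Iteration 2:
  f(2.890000) = 61.643869
  f(0.164939) = -1.089201
  x_3 = 0.164939 - (-1.089201)×(0.164939 - 2.890000)/(-1.089201 - 61.643869)
       = 0.212253
Iteration 3:
  f(0.164939) = -1.089201
  f(0.212253) = -0.794018
  x_4 = 0.212253 - (-0.794018)×(0.212253 - 0.164939)/(-0.794018 - (-1.089201))
       = 0.339523
Iteration 4:
  f(0.212253) = -0.794018
  f(0.339523) = 0.082583
  x_5 = 0.339523 - 0.082583×(0.339523 - 0.212253)/(0.082583 - (-0.794018))
       = 0.327533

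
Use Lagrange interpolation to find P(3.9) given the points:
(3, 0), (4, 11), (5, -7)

Lagrange interpolation formula:
P(x) = Σ yᵢ × Lᵢ(x)
where Lᵢ(x) = Π_{j≠i} (x - xⱼ)/(xᵢ - xⱼ)

L_0(3.9) = (3.9 - 4)/(3 - 4) × (3.9 - 5)/(3 - 5) = 0.055000
L_1(3.9) = (3.9 - 3)/(4 - 3) × (3.9 - 5)/(4 - 5) = 0.990000
L_2(3.9) = (3.9 - 3)/(5 - 3) × (3.9 - 4)/(5 - 4) = -0.045000

P(3.9) = 0×L_0(3.9) + 11×L_1(3.9) + (-7)×L_2(3.9)
P(3.9) = 11.205000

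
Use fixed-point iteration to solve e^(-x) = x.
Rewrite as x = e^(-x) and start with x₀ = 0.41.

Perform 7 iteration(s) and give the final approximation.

Equation: e^(-x) = x
Fixed-point form: x = e^(-x)
x₀ = 0.41

x_1 = g(0.410000) = 0.663650
x_2 = g(0.663650) = 0.514968
x_3 = g(0.514968) = 0.597520
x_4 = g(0.597520) = 0.550175
x_5 = g(0.550175) = 0.576849
x_6 = g(0.576849) = 0.561665
x_7 = g(0.561665) = 0.570259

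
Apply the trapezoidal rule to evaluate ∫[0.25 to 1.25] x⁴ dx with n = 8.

f(x) = x⁴
a = 0.25, b = 1.25, n = 8
h = (b - a)/n = 0.125000

Trapezoidal rule: (h/2)[f(x₀) + 2f(x₁) + 2f(x₂) + ... + f(xₙ)]

x_0 = 0.2500, f(x_0) = 0.003906, coefficient = 1
x_1 = 0.3750, f(x_1) = 0.019775, coefficient = 2
x_2 = 0.5000, f(x_2) = 0.062500, coefficient = 2
x_3 = 0.6250, f(x_3) = 0.152588, coefficient = 2
x_4 = 0.7500, f(x_4) = 0.316406, coefficient = 2
x_5 = 0.8750, f(x_5) = 0.586182, coefficient = 2
x_6 = 1.0000, f(x_6) = 1.000000, coefficient = 2
x_7 = 1.1250, f(x_7) = 1.601807, coefficient = 2
x_8 = 1.2500, f(x_8) = 2.441406, coefficient = 1

I ≈ (0.125000/2) × 9.923828 = 0.620239
Exact value: 0.610156
Error: 0.010083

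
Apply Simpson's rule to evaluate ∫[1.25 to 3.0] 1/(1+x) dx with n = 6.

f(x) = 1/(1+x)
a = 1.25, b = 3.0, n = 6
h = (b - a)/n = 0.291667

Simpson's rule: (h/3)[f(x₀) + 4f(x₁) + 2f(x₂) + ... + f(xₙ)]

x_0 = 1.2500, f(x_0) = 0.444444, coefficient = 1
x_1 = 1.5417, f(x_1) = 0.393443, coefficient = 4
x_2 = 1.8333, f(x_2) = 0.352941, coefficient = 2
x_3 = 2.1250, f(x_3) = 0.320000, coefficient = 4
x_4 = 2.4167, f(x_4) = 0.292683, coefficient = 2
x_5 = 2.7083, f(x_5) = 0.269663, coefficient = 4
x_6 = 3.0000, f(x_6) = 0.250000, coefficient = 1

I ≈ (0.291667/3) × 5.918115 = 0.575372
Exact value: 0.575364
Error: 0.000008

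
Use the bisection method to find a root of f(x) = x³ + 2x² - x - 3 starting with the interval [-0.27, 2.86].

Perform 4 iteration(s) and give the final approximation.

f(x) = x³ + 2x² - x - 3
Initial interval: [-0.27, 2.86]

Iteration 1:
  c_1 = (-0.270000 + 2.860000)/2 = 1.295000
  f(c_1) = f(1.295000) = 1.230797
  f(a) × f(c) < 0, new interval: [-0.270000, 1.295000]
Iteration 2:
  c_2 = (-0.270000 + 1.295000)/2 = 0.512500
  f(c_2) = f(0.512500) = -2.852576
  f(a) × f(c) ≥ 0, new interval: [0.512500, 1.295000]
Iteration 3:
  c_3 = (0.512500 + 1.295000)/2 = 0.903750
  f(c_3) = f(0.903750) = -1.532071
  f(a) × f(c) ≥ 0, new interval: [0.903750, 1.295000]
Iteration 4:
  c_4 = (0.903750 + 1.295000)/2 = 1.099375
  f(c_4) = f(1.099375) = -0.353392
  f(a) × f(c) ≥ 0, new interval: [1.099375, 1.295000]

After 4 iteration(s), the approximation is c_4 = 1.099375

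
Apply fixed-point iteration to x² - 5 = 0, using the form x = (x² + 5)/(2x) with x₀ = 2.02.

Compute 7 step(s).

Equation: x² - 5 = 0
Fixed-point form: x = (x² + 5)/(2x)
x₀ = 2.02

x_1 = g(2.020000) = 2.247624
x_2 = g(2.247624) = 2.236098
x_3 = g(2.236098) = 2.236068
x_4 = g(2.236068) = 2.236068
x_5 = g(2.236068) = 2.236068
x_6 = g(2.236068) = 2.236068
x_7 = g(2.236068) = 2.236068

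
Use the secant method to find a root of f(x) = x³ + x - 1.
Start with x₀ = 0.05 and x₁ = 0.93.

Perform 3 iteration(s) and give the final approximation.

f(x) = x³ + x - 1
x₀ = 0.05, x₁ = 0.93

Secant formula: x_{n+1} = x_n - f(x_n)(x_n - x_{n-1})/(f(x_n) - f(x_{n-1}))

Iteration 1:
  f(0.050000) = -0.949875
  f(0.930000) = 0.734357
  x_2 = 0.930000 - 0.734357×(0.930000 - 0.050000)/(0.734357 - (-0.949875))
       = 0.546303
Iteration 2:
  f(0.930000) = 0.734357
  f(0.546303) = -0.290654
  x_3 = 0.546303 - (-0.290654)×(0.546303 - 0.930000)/(-0.290654 - 0.734357)
       = 0.655105
Iteration 3:
  f(0.546303) = -0.290654
  f(0.655105) = -0.063748
  x_4 = 0.655105 - (-0.063748)×(0.655105 - 0.546303)/(-0.063748 - (-0.290654))
       = 0.685673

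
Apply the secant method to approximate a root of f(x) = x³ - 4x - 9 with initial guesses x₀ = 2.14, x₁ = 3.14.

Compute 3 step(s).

f(x) = x³ - 4x - 9
x₀ = 2.14, x₁ = 3.14

Secant formula: x_{n+1} = x_n - f(x_n)(x_n - x_{n-1})/(f(x_n) - f(x_{n-1}))

Iteration 1:
  f(2.140000) = -7.759656
  f(3.140000) = 9.399144
  x_2 = 3.140000 - 9.399144×(3.140000 - 2.140000)/(9.399144 - (-7.759656))
       = 2.592226
Iteration 2:
  f(3.140000) = 9.399144
  f(2.592226) = -1.950089
  x_3 = 2.592226 - (-1.950089)×(2.592226 - 3.140000)/(-1.950089 - 9.399144)
       = 2.686348
Iteration 3:
  f(2.592226) = -1.950089
  f(2.686348) = -0.359460
  x_4 = 2.686348 - (-0.359460)×(2.686348 - 2.592226)/(-0.359460 - (-1.950089))
       = 2.707618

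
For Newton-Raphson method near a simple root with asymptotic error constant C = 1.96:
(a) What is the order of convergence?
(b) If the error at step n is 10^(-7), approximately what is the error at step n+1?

(a) Newton-Raphson has quadratic (order 2) convergence near simple roots.
    This means |e_{n+1}| ≈ C|e_n|².

(b) With |e_n| = 10^(-7) and C = 1.96:
    |e_{n+1}| ≈ 1.96 × (10^(-7))² = 1.96 × 10^(-14)

(a) 2 (quadratic); (b) |e_{n+1}| ≈ 1.960e-14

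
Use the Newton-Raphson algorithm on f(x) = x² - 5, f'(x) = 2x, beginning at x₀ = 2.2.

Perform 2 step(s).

f(x) = x² - 5
f'(x) = 2x
x₀ = 2.2

Newton-Raphson formula: x_{n+1} = x_n - f(x_n)/f'(x_n)

Iteration 1:
  f(2.200000) = -0.160000
  f'(2.200000) = 4.400000
  x_1 = 2.200000 - (-0.160000)/4.400000 = 2.236364
Iteration 2:
  f(2.236364) = 0.001322
  f'(2.236364) = 4.472727
  x_2 = 2.236364 - 0.001322/4.472727 = 2.236068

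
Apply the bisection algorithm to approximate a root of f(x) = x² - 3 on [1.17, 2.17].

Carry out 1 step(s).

f(x) = x² - 3
Initial interval: [1.17, 2.17]

Iteration 1:
  c_1 = (1.170000 + 2.170000)/2 = 1.670000
  f(c_1) = f(1.670000) = -0.211100
  f(a) × f(c) ≥ 0, new interval: [1.670000, 2.170000]

After 1 iteration(s), the approximation is c_1 = 1.670000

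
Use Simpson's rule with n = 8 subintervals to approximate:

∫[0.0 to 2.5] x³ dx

f(x) = x³
a = 0.0, b = 2.5, n = 8
h = (b - a)/n = 0.312500

Simpson's rule: (h/3)[f(x₀) + 4f(x₁) + 2f(x₂) + ... + f(xₙ)]

x_0 = 0.0000, f(x_0) = 0.000000, coefficient = 1
x_1 = 0.3125, f(x_1) = 0.030518, coefficient = 4
x_2 = 0.6250, f(x_2) = 0.244141, coefficient = 2
x_3 = 0.9375, f(x_3) = 0.823975, coefficient = 4
x_4 = 1.2500, f(x_4) = 1.953125, coefficient = 2
x_5 = 1.5625, f(x_5) = 3.814697, coefficient = 4
x_6 = 1.8750, f(x_6) = 6.591797, coefficient = 2
x_7 = 2.1875, f(x_7) = 10.467529, coefficient = 4
x_8 = 2.5000, f(x_8) = 15.625000, coefficient = 1

I ≈ (0.312500/3) × 93.750000 = 9.765625
Exact value: 9.765625
Error: 0.000000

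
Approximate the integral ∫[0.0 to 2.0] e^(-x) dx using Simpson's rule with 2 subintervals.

f(x) = e^(-x)
a = 0.0, b = 2.0, n = 2
h = (b - a)/n = 1.000000

Simpson's rule: (h/3)[f(x₀) + 4f(x₁) + 2f(x₂) + ... + f(xₙ)]

x_0 = 0.0000, f(x_0) = 1.000000, coefficient = 1
x_1 = 1.0000, f(x_1) = 0.367879, coefficient = 4
x_2 = 2.0000, f(x_2) = 0.135335, coefficient = 1

I ≈ (1.000000/3) × 2.606853 = 0.868951
Exact value: 0.864665
Error: 0.004286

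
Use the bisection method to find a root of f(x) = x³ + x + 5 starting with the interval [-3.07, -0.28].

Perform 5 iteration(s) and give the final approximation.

f(x) = x³ + x + 5
Initial interval: [-3.07, -0.28]

Iteration 1:
  c_1 = (-3.070000 + (-0.280000))/2 = -1.675000
  f(c_1) = f(-1.675000) = -1.374422
  f(a) × f(c) ≥ 0, new interval: [-1.675000, -0.280000]
Iteration 2:
  c_2 = (-1.675000 + (-0.280000))/2 = -0.977500
  f(c_2) = f(-0.977500) = 3.088493
  f(a) × f(c) < 0, new interval: [-1.675000, -0.977500]
Iteration 3:
  c_3 = (-1.675000 + (-0.977500))/2 = -1.326250
  f(c_3) = f(-1.326250) = 1.340957
  f(a) × f(c) < 0, new interval: [-1.675000, -1.326250]
Iteration 4:
  c_4 = (-1.675000 + (-1.326250))/2 = -1.500625
  f(c_4) = f(-1.500625) = 0.120154
  f(a) × f(c) < 0, new interval: [-1.675000, -1.500625]
Iteration 5:
  c_5 = (-1.675000 + (-1.500625))/2 = -1.587812
  f(c_5) = f(-1.587812) = -0.590924
  f(a) × f(c) ≥ 0, new interval: [-1.587812, -1.500625]

After 5 iteration(s), the approximation is c_5 = -1.587812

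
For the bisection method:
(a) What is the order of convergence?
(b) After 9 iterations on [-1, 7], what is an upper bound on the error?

(a) Bisection has linear (order 1) convergence; the error is halved each step.

(b) Error bound = (b-a)/2^n = (7 - (-1))/2^{9}
    = 8/2^{9}

(a) 1 (linear); (b) error ≤ 1.56e-02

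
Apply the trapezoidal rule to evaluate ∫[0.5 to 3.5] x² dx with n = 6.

f(x) = x²
a = 0.5, b = 3.5, n = 6
h = (b - a)/n = 0.500000

Trapezoidal rule: (h/2)[f(x₀) + 2f(x₁) + 2f(x₂) + ... + f(xₙ)]

x_0 = 0.5000, f(x_0) = 0.250000, coefficient = 1
x_1 = 1.0000, f(x_1) = 1.000000, coefficient = 2
x_2 = 1.5000, f(x_2) = 2.250000, coefficient = 2
x_3 = 2.0000, f(x_3) = 4.000000, coefficient = 2
x_4 = 2.5000, f(x_4) = 6.250000, coefficient = 2
x_5 = 3.0000, f(x_5) = 9.000000, coefficient = 2
x_6 = 3.5000, f(x_6) = 12.250000, coefficient = 1

I ≈ (0.500000/2) × 57.500000 = 14.375000
Exact value: 14.250000
Error: 0.125000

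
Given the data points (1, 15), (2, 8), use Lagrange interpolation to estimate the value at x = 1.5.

Lagrange interpolation formula:
P(x) = Σ yᵢ × Lᵢ(x)
where Lᵢ(x) = Π_{j≠i} (x - xⱼ)/(xᵢ - xⱼ)

L_0(1.5) = (1.5 - 2)/(1 - 2) = 0.500000
L_1(1.5) = (1.5 - 1)/(2 - 1) = 0.500000

P(1.5) = 15×L_0(1.5) + 8×L_1(1.5)
P(1.5) = 11.500000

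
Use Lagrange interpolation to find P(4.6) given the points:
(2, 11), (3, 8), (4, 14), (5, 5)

Lagrange interpolation formula:
P(x) = Σ yᵢ × Lᵢ(x)
where Lᵢ(x) = Π_{j≠i} (x - xⱼ)/(xᵢ - xⱼ)

L_0(4.6) = (4.6 - 3)/(2 - 3) × (4.6 - 4)/(2 - 4) × (4.6 - 5)/(2 - 5) = 0.064000
L_1(4.6) = (4.6 - 2)/(3 - 2) × (4.6 - 4)/(3 - 4) × (4.6 - 5)/(3 - 5) = -0.312000
L_2(4.6) = (4.6 - 2)/(4 - 2) × (4.6 - 3)/(4 - 3) × (4.6 - 5)/(4 - 5) = 0.832000
L_3(4.6) = (4.6 - 2)/(5 - 2) × (4.6 - 3)/(5 - 3) × (4.6 - 4)/(5 - 4) = 0.416000

P(4.6) = 11×L_0(4.6) + 8×L_1(4.6) + 14×L_2(4.6) + 5×L_3(4.6)
P(4.6) = 11.936000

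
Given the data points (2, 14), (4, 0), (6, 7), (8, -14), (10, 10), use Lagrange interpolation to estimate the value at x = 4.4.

Lagrange interpolation formula:
P(x) = Σ yᵢ × Lᵢ(x)
where Lᵢ(x) = Π_{j≠i} (x - xⱼ)/(xᵢ - xⱼ)

L_0(4.4) = (4.4 - 4)/(2 - 4) × (4.4 - 6)/(2 - 6) × (4.4 - 8)/(2 - 8) × (4.4 - 10)/(2 - 10) = -0.033600
L_1(4.4) = (4.4 - 2)/(4 - 2) × (4.4 - 6)/(4 - 6) × (4.4 - 8)/(4 - 8) × (4.4 - 10)/(4 - 10) = 0.806400
L_2(4.4) = (4.4 - 2)/(6 - 2) × (4.4 - 4)/(6 - 4) × (4.4 - 8)/(6 - 8) × (4.4 - 10)/(6 - 10) = 0.302400
L_3(4.4) = (4.4 - 2)/(8 - 2) × (4.4 - 4)/(8 - 4) × (4.4 - 6)/(8 - 6) × (4.4 - 10)/(8 - 10) = -0.089600
L_4(4.4) = (4.4 - 2)/(10 - 2) × (4.4 - 4)/(10 - 4) × (4.4 - 6)/(10 - 6) × (4.4 - 8)/(10 - 8) = 0.014400

P(4.4) = 14×L_0(4.4) + 0×L_1(4.4) + 7×L_2(4.4) + (-14)×L_3(4.4) + 10×L_4(4.4)
P(4.4) = 3.044800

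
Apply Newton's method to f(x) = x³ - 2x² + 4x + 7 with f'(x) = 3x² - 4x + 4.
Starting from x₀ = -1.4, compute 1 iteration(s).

f(x) = x³ - 2x² + 4x + 7
f'(x) = 3x² - 4x + 4
x₀ = -1.4

Newton-Raphson formula: x_{n+1} = x_n - f(x_n)/f'(x_n)

Iteration 1:
  f(-1.400000) = -5.264000
  f'(-1.400000) = 15.480000
  x_1 = -1.400000 - (-5.264000)/15.480000 = -1.059948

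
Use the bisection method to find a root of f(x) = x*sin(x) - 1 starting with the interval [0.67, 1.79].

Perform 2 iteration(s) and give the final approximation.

f(x) = x*sin(x) - 1
Initial interval: [0.67, 1.79]

Iteration 1:
  c_1 = (0.670000 + 1.790000)/2 = 1.230000
  f(c_1) = f(1.230000) = 0.159261
  f(a) × f(c) < 0, new interval: [0.670000, 1.230000]
Iteration 2:
  c_2 = (0.670000 + 1.230000)/2 = 0.950000
  f(c_2) = f(0.950000) = -0.227255
  f(a) × f(c) ≥ 0, new interval: [0.950000, 1.230000]

After 2 iteration(s), the approximation is c_2 = 0.950000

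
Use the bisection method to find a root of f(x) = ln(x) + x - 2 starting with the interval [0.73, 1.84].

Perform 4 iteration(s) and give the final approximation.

f(x) = ln(x) + x - 2
Initial interval: [0.73, 1.84]

Iteration 1:
  c_1 = (0.730000 + 1.840000)/2 = 1.285000
  f(c_1) = f(1.285000) = -0.464241
  f(a) × f(c) ≥ 0, new interval: [1.285000, 1.840000]
Iteration 2:
  c_2 = (1.285000 + 1.840000)/2 = 1.562500
  f(c_2) = f(1.562500) = 0.008787
  f(a) × f(c) < 0, new interval: [1.285000, 1.562500]
Iteration 3:
  c_3 = (1.285000 + 1.562500)/2 = 1.423750
  f(c_3) = f(1.423750) = -0.222956
  f(a) × f(c) ≥ 0, new interval: [1.423750, 1.562500]
Iteration 4:
  c_4 = (1.423750 + 1.562500)/2 = 1.493125
  f(c_4) = f(1.493125) = -0.106004
  f(a) × f(c) ≥ 0, new interval: [1.493125, 1.562500]

After 4 iteration(s), the approximation is c_4 = 1.493125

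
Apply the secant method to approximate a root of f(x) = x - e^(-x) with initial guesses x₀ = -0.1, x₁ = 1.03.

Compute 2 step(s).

f(x) = x - e^(-x)
x₀ = -0.1, x₁ = 1.03

Secant formula: x_{n+1} = x_n - f(x_n)(x_n - x_{n-1})/(f(x_n) - f(x_{n-1}))

Iteration 1:
  f(-0.100000) = -1.205171
  f(1.030000) = 0.672993
  x_2 = 1.030000 - 0.672993×(1.030000 - (-0.100000))/(0.672993 - (-1.205171))
       = 0.625093
Iteration 2:
  f(1.030000) = 0.672993
  f(0.625093) = 0.089881
  x_3 = 0.625093 - 0.089881×(0.625093 - 1.030000)/(0.089881 - 0.672993)
       = 0.562680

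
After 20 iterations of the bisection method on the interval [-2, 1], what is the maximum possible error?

Bisection error bound: |error| ≤ (b-a)/2^n
|error| ≤ (1 - (-2))/2^20 = 3/2^20
|error| ≤ 0.0000028610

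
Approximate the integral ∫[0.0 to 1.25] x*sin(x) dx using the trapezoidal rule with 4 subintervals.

f(x) = x*sin(x)
a = 0.0, b = 1.25, n = 4
h = (b - a)/n = 0.312500

Trapezoidal rule: (h/2)[f(x₀) + 2f(x₁) + 2f(x₂) + ... + f(xₙ)]

x_0 = 0.0000, f(x_0) = 0.000000, coefficient = 1
x_1 = 0.3125, f(x_1) = 0.096075, coefficient = 2
x_2 = 0.6250, f(x_2) = 0.365686, coefficient = 2
x_3 = 0.9375, f(x_3) = 0.755701, coefficient = 2
x_4 = 1.2500, f(x_4) = 1.186231, coefficient = 1

I ≈ (0.312500/2) × 3.621154 = 0.565805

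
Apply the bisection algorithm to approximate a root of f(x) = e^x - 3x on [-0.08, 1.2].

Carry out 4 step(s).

f(x) = e^x - 3x
Initial interval: [-0.08, 1.2]

Iteration 1:
  c_1 = (-0.080000 + 1.200000)/2 = 0.560000
  f(c_1) = f(0.560000) = 0.070673
  f(a) × f(c) ≥ 0, new interval: [0.560000, 1.200000]
Iteration 2:
  c_2 = (0.560000 + 1.200000)/2 = 0.880000
  f(c_2) = f(0.880000) = -0.229100
  f(a) × f(c) < 0, new interval: [0.560000, 0.880000]
Iteration 3:
  c_3 = (0.560000 + 0.880000)/2 = 0.720000
  f(c_3) = f(0.720000) = -0.105567
  f(a) × f(c) < 0, new interval: [0.560000, 0.720000]
Iteration 4:
  c_4 = (0.560000 + 0.720000)/2 = 0.640000
  f(c_4) = f(0.640000) = -0.023519
  f(a) × f(c) < 0, new interval: [0.560000, 0.640000]

After 4 iteration(s), the approximation is c_4 = 0.640000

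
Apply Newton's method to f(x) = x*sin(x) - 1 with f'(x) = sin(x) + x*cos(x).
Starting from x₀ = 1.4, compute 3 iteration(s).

f(x) = x*sin(x) - 1
f'(x) = sin(x) + x*cos(x)
x₀ = 1.4

Newton-Raphson formula: x_{n+1} = x_n - f(x_n)/f'(x_n)

Iteration 1:
  f(1.400000) = 0.379630
  f'(1.400000) = 1.223404
  x_1 = 1.400000 - 0.379630/1.223404 = 1.089694
Iteration 2:
  f(1.089694) = -0.034002
  f'(1.089694) = 1.390749
  x_2 = 1.089694 - (-0.034002)/1.390749 = 1.114143
Iteration 3:
  f(1.114143) = -0.000020
  f'(1.114143) = 1.388811
  x_3 = 1.114143 - (-0.000020)/1.388811 = 1.114157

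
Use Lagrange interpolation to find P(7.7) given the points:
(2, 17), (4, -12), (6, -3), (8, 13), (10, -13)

Lagrange interpolation formula:
P(x) = Σ yᵢ × Lᵢ(x)
where Lᵢ(x) = Π_{j≠i} (x - xⱼ)/(xᵢ - xⱼ)

L_0(7.7) = (7.7 - 4)/(2 - 4) × (7.7 - 6)/(2 - 6) × (7.7 - 8)/(2 - 8) × (7.7 - 10)/(2 - 10) = 0.011302
L_1(7.7) = (7.7 - 2)/(4 - 2) × (7.7 - 6)/(4 - 6) × (7.7 - 8)/(4 - 8) × (7.7 - 10)/(4 - 10) = -0.069647
L_2(7.7) = (7.7 - 2)/(6 - 2) × (7.7 - 4)/(6 - 4) × (7.7 - 8)/(6 - 8) × (7.7 - 10)/(6 - 10) = 0.227377
L_3(7.7) = (7.7 - 2)/(8 - 2) × (7.7 - 4)/(8 - 4) × (7.7 - 6)/(8 - 6) × (7.7 - 10)/(8 - 10) = 0.858978
L_4(7.7) = (7.7 - 2)/(10 - 2) × (7.7 - 4)/(10 - 4) × (7.7 - 6)/(10 - 6) × (7.7 - 8)/(10 - 8) = -0.028010

P(7.7) = 17×L_0(7.7) + (-12)×L_1(7.7) + (-3)×L_2(7.7) + 13×L_3(7.7) + (-13)×L_4(7.7)
P(7.7) = 11.876620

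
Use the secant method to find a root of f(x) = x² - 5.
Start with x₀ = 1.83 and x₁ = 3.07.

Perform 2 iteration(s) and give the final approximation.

f(x) = x² - 5
x₀ = 1.83, x₁ = 3.07

Secant formula: x_{n+1} = x_n - f(x_n)(x_n - x_{n-1})/(f(x_n) - f(x_{n-1}))

Iteration 1:
  f(1.830000) = -1.651100
  f(3.070000) = 4.424900
  x_2 = 3.070000 - 4.424900×(3.070000 - 1.830000)/(4.424900 - (-1.651100))
       = 2.166959
Iteration 2:
  f(3.070000) = 4.424900
  f(2.166959) = -0.304288
  x_3 = 2.166959 - (-0.304288)×(2.166959 - 3.070000)/(-0.304288 - 4.424900)
       = 2.225063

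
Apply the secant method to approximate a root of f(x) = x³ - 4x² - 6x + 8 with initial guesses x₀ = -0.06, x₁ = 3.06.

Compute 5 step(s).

f(x) = x³ - 4x² - 6x + 8
x₀ = -0.06, x₁ = 3.06

Secant formula: x_{n+1} = x_n - f(x_n)(x_n - x_{n-1})/(f(x_n) - f(x_{n-1}))

Iteration 1:
  f(-0.060000) = 8.345384
  f(3.060000) = -19.161784
  x_2 = 3.060000 - (-19.161784)×(3.060000 - (-0.060000))/(-19.161784 - 8.345384)
       = 0.886575
Iteration 2:
  f(3.060000) = -19.161784
  f(0.886575) = 0.233350
  x_3 = 0.886575 - 0.233350×(0.886575 - 3.060000)/(0.233350 - (-19.161784))
       = 0.912724
Iteration 3:
  f(0.886575) = 0.233350
  f(0.912724) = -0.048249
  x_4 = 0.912724 - (-0.048249)×(0.912724 - 0.886575)/(-0.048249 - 0.233350)
       = 0.908244
Iteration 4:
  f(0.912724) = -0.048249
  f(0.908244) = 0.000125
  x_5 = 0.908244 - 0.000125×(0.908244 - 0.912724)/(0.000125 - (-0.048249))
       = 0.908256
Iteration 5:
  f(0.908244) = 0.000125
  f(0.908256) = 0.000000
  x_6 = 0.908256 - 0.000000×(0.908256 - 0.908244)/(0.000000 - 0.000125)
       = 0.908256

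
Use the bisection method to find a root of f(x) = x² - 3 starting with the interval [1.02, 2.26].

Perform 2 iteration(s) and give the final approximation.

f(x) = x² - 3
Initial interval: [1.02, 2.26]

Iteration 1:
  c_1 = (1.020000 + 2.260000)/2 = 1.640000
  f(c_1) = f(1.640000) = -0.310400
  f(a) × f(c) ≥ 0, new interval: [1.640000, 2.260000]
Iteration 2:
  c_2 = (1.640000 + 2.260000)/2 = 1.950000
  f(c_2) = f(1.950000) = 0.802500
  f(a) × f(c) < 0, new interval: [1.640000, 1.950000]

After 2 iteration(s), the approximation is c_2 = 1.950000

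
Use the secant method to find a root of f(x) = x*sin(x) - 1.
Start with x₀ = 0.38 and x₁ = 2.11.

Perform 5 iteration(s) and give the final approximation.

f(x) = x*sin(x) - 1
x₀ = 0.38, x₁ = 2.11

Secant formula: x_{n+1} = x_n - f(x_n)(x_n - x_{n-1})/(f(x_n) - f(x_{n-1}))

Iteration 1:
  f(0.380000) = -0.859050
  f(2.110000) = 0.810629
  x_2 = 2.110000 - 0.810629×(2.110000 - 0.380000)/(0.810629 - (-0.859050))
       = 1.270085
Iteration 2:
  f(2.110000) = 0.810629
  f(1.270085) = 0.213092
  x_3 = 1.270085 - 0.213092×(1.270085 - 2.110000)/(0.213092 - 0.810629)
       = 0.970558
Iteration 3:
  f(1.270085) = 0.213092
  f(0.970558) = -0.199095
  x_4 = 0.970558 - (-0.199095)×(0.970558 - 1.270085)/(-0.199095 - 0.213092)
       = 1.115236
Iteration 4:
  f(0.970558) = -0.199095
  f(1.115236) = 0.001498
  x_5 = 1.115236 - 0.001498×(1.115236 - 0.970558)/(0.001498 - (-0.199095))
       = 1.114155
Iteration 5:
  f(1.115236) = 0.001498
  f(1.114155) = -0.000002
  x_6 = 1.114155 - (-0.000002)×(1.114155 - 1.115236)/(-0.000002 - 0.001498)
       = 1.114157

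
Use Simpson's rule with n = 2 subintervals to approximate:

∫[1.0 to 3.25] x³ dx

f(x) = x³
a = 1.0, b = 3.25, n = 2
h = (b - a)/n = 1.125000

Simpson's rule: (h/3)[f(x₀) + 4f(x₁) + 2f(x₂) + ... + f(xₙ)]

x_0 = 1.0000, f(x_0) = 1.000000, coefficient = 1
x_1 = 2.1250, f(x_1) = 9.595703, coefficient = 4
x_2 = 3.2500, f(x_2) = 34.328125, coefficient = 1

I ≈ (1.125000/3) × 73.710938 = 27.641602
Exact value: 27.641602
Error: 0.000000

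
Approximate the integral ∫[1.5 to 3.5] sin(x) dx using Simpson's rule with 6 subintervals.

f(x) = sin(x)
a = 1.5, b = 3.5, n = 6
h = (b - a)/n = 0.333333

Simpson's rule: (h/3)[f(x₀) + 4f(x₁) + 2f(x₂) + ... + f(xₙ)]

x_0 = 1.5000, f(x_0) = 0.997495, coefficient = 1
x_1 = 1.8333, f(x_1) = 0.965735, coefficient = 4
x_2 = 2.1667, f(x_2) = 0.827660, coefficient = 2
x_3 = 2.5000, f(x_3) = 0.598472, coefficient = 4
x_4 = 2.8333, f(x_4) = 0.303400, coefficient = 2
x_5 = 3.1667, f(x_5) = -0.025071, coefficient = 4
x_6 = 3.5000, f(x_6) = -0.350783, coefficient = 1

I ≈ (0.333333/3) × 9.065375 = 1.007264
Exact value: 1.007194
Error: 0.000070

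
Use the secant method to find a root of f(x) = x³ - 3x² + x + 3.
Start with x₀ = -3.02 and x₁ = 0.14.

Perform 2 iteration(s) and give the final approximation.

f(x) = x³ - 3x² + x + 3
x₀ = -3.02, x₁ = 0.14

Secant formula: x_{n+1} = x_n - f(x_n)(x_n - x_{n-1})/(f(x_n) - f(x_{n-1}))

Iteration 1:
  f(-3.020000) = -54.924808
  f(0.140000) = 3.083944
  x_2 = 0.140000 - 3.083944×(0.140000 - (-3.020000))/(3.083944 - (-54.924808))
       = -0.027996
Iteration 2:
  f(0.140000) = 3.083944
  f(-0.027996) = 2.969630
  x_3 = -0.027996 - 2.969630×(-0.027996 - 0.140000)/(2.969630 - 3.083944)
       = -4.392189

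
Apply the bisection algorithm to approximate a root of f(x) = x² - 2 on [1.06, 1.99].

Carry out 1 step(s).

f(x) = x² - 2
Initial interval: [1.06, 1.99]

Iteration 1:
  c_1 = (1.060000 + 1.990000)/2 = 1.525000
  f(c_1) = f(1.525000) = 0.325625
  f(a) × f(c) < 0, new interval: [1.060000, 1.525000]

After 1 iteration(s), the approximation is c_1 = 1.525000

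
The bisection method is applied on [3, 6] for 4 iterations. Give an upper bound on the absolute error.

Bisection error bound: |error| ≤ (b-a)/2^n
|error| ≤ (6 - 3)/2^4 = 3/2^4
|error| ≤ 0.1875000000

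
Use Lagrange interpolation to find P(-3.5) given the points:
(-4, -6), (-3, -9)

Lagrange interpolation formula:
P(x) = Σ yᵢ × Lᵢ(x)
where Lᵢ(x) = Π_{j≠i} (x - xⱼ)/(xᵢ - xⱼ)

L_0(-3.5) = (-3.5 - (-3))/(-4 - (-3)) = 0.500000
L_1(-3.5) = (-3.5 - (-4))/(-3 - (-4)) = 0.500000

P(-3.5) = (-6)×L_0(-3.5) + (-9)×L_1(-3.5)
P(-3.5) = -7.500000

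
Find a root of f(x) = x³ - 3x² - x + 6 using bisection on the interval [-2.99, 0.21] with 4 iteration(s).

f(x) = x³ - 3x² - x + 6
Initial interval: [-2.99, 0.21]

Iteration 1:
  c_1 = (-2.990000 + 0.210000)/2 = -1.390000
  f(c_1) = f(-1.390000) = -1.091919
  f(a) × f(c) ≥ 0, new interval: [-1.390000, 0.210000]
Iteration 2:
  c_2 = (-1.390000 + 0.210000)/2 = -0.590000
  f(c_2) = f(-0.590000) = 5.340321
  f(a) × f(c) < 0, new interval: [-1.390000, -0.590000]
Iteration 3:
  c_3 = (-1.390000 + (-0.590000))/2 = -0.990000
  f(c_3) = f(-0.990000) = 3.079401
  f(a) × f(c) < 0, new interval: [-1.390000, -0.990000]
Iteration 4:
  c_4 = (-1.390000 + (-0.990000))/2 = -1.190000
  f(c_4) = f(-1.190000) = 1.256541
  f(a) × f(c) < 0, new interval: [-1.390000, -1.190000]

After 4 iteration(s), the approximation is c_4 = -1.190000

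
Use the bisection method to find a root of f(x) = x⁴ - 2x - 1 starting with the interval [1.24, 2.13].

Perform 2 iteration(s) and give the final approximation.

f(x) = x⁴ - 2x - 1
Initial interval: [1.24, 2.13]

Iteration 1:
  c_1 = (1.240000 + 2.130000)/2 = 1.685000
  f(c_1) = f(1.685000) = 3.691199
  f(a) × f(c) < 0, new interval: [1.240000, 1.685000]
Iteration 2:
  c_2 = (1.240000 + 1.685000)/2 = 1.462500
  f(c_2) = f(1.462500) = 0.649920
  f(a) × f(c) < 0, new interval: [1.240000, 1.462500]

After 2 iteration(s), the approximation is c_2 = 1.462500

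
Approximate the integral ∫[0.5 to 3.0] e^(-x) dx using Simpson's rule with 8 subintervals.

f(x) = e^(-x)
a = 0.5, b = 3.0, n = 8
h = (b - a)/n = 0.312500

Simpson's rule: (h/3)[f(x₀) + 4f(x₁) + 2f(x₂) + ... + f(xₙ)]

x_0 = 0.5000, f(x_0) = 0.606531, coefficient = 1
x_1 = 0.8125, f(x_1) = 0.443747, coefficient = 4
x_2 = 1.1250, f(x_2) = 0.324652, coefficient = 2
x_3 = 1.4375, f(x_3) = 0.237521, coefficient = 4
x_4 = 1.7500, f(x_4) = 0.173774, coefficient = 2
x_5 = 2.0625, f(x_5) = 0.127136, coefficient = 4
x_6 = 2.3750, f(x_6) = 0.093014, coefficient = 2
x_7 = 2.6875, f(x_7) = 0.068051, coefficient = 4
x_8 = 3.0000, f(x_8) = 0.049787, coefficient = 1

I ≈ (0.312500/3) × 5.345018 = 0.556773
Exact value: 0.556744
Error: 0.000029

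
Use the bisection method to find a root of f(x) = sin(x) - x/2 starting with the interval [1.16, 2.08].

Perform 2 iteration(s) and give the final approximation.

f(x) = sin(x) - x/2
Initial interval: [1.16, 2.08]

Iteration 1:
  c_1 = (1.160000 + 2.080000)/2 = 1.620000
  f(c_1) = f(1.620000) = 0.188790
  f(a) × f(c) ≥ 0, new interval: [1.620000, 2.080000]
Iteration 2:
  c_2 = (1.620000 + 2.080000)/2 = 1.850000
  f(c_2) = f(1.850000) = 0.036275
  f(a) × f(c) ≥ 0, new interval: [1.850000, 2.080000]

After 2 iteration(s), the approximation is c_2 = 1.850000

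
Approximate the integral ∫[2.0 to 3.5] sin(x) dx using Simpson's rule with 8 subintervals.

f(x) = sin(x)
a = 2.0, b = 3.5, n = 8
h = (b - a)/n = 0.187500

Simpson's rule: (h/3)[f(x₀) + 4f(x₁) + 2f(x₂) + ... + f(xₙ)]

x_0 = 2.0000, f(x_0) = 0.909297, coefficient = 1
x_1 = 2.1875, f(x_1) = 0.815789, coefficient = 4
x_2 = 2.3750, f(x_2) = 0.693685, coefficient = 2
x_3 = 2.5625, f(x_3) = 0.547265, coefficient = 4
x_4 = 2.7500, f(x_4) = 0.381661, coefficient = 2
x_5 = 2.9375, f(x_5) = 0.202679, coefficient = 4
x_6 = 3.1250, f(x_6) = 0.016592, coefficient = 2
x_7 = 3.3125, f(x_7) = -0.170077, coefficient = 4
x_8 = 3.5000, f(x_8) = -0.350783, coefficient = 1

I ≈ (0.187500/3) × 8.325015 = 0.520313
Exact value: 0.520310
Error: 0.000004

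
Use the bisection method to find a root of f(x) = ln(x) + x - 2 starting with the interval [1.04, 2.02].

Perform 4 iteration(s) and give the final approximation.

f(x) = ln(x) + x - 2
Initial interval: [1.04, 2.02]

Iteration 1:
  c_1 = (1.040000 + 2.020000)/2 = 1.530000
  f(c_1) = f(1.530000) = -0.044732
  f(a) × f(c) ≥ 0, new interval: [1.530000, 2.020000]
Iteration 2:
  c_2 = (1.530000 + 2.020000)/2 = 1.775000
  f(c_2) = f(1.775000) = 0.348800
  f(a) × f(c) < 0, new interval: [1.530000, 1.775000]
Iteration 3:
  c_3 = (1.530000 + 1.775000)/2 = 1.652500
  f(c_3) = f(1.652500) = 0.154789
  f(a) × f(c) < 0, new interval: [1.530000, 1.652500]
Iteration 4:
  c_4 = (1.530000 + 1.652500)/2 = 1.591250
  f(c_4) = f(1.591250) = 0.055770
  f(a) × f(c) < 0, new interval: [1.530000, 1.591250]

After 4 iteration(s), the approximation is c_4 = 1.591250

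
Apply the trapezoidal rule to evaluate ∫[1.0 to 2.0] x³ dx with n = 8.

f(x) = x³
a = 1.0, b = 2.0, n = 8
h = (b - a)/n = 0.125000

Trapezoidal rule: (h/2)[f(x₀) + 2f(x₁) + 2f(x₂) + ... + f(xₙ)]

x_0 = 1.0000, f(x_0) = 1.000000, coefficient = 1
x_1 = 1.1250, f(x_1) = 1.423828, coefficient = 2
x_2 = 1.2500, f(x_2) = 1.953125, coefficient = 2
x_3 = 1.3750, f(x_3) = 2.599609, coefficient = 2
x_4 = 1.5000, f(x_4) = 3.375000, coefficient = 2
x_5 = 1.6250, f(x_5) = 4.291016, coefficient = 2
x_6 = 1.7500, f(x_6) = 5.359375, coefficient = 2
x_7 = 1.8750, f(x_7) = 6.591797, coefficient = 2
x_8 = 2.0000, f(x_8) = 8.000000, coefficient = 1

I ≈ (0.125000/2) × 60.187500 = 3.761719
Exact value: 3.750000
Error: 0.011719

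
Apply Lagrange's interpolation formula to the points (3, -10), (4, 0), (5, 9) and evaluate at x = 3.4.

Lagrange interpolation formula:
P(x) = Σ yᵢ × Lᵢ(x)
where Lᵢ(x) = Π_{j≠i} (x - xⱼ)/(xᵢ - xⱼ)

L_0(3.4) = (3.4 - 4)/(3 - 4) × (3.4 - 5)/(3 - 5) = 0.480000
L_1(3.4) = (3.4 - 3)/(4 - 3) × (3.4 - 5)/(4 - 5) = 0.640000
L_2(3.4) = (3.4 - 3)/(5 - 3) × (3.4 - 4)/(5 - 4) = -0.120000

P(3.4) = (-10)×L_0(3.4) + 0×L_1(3.4) + 9×L_2(3.4)
P(3.4) = -5.880000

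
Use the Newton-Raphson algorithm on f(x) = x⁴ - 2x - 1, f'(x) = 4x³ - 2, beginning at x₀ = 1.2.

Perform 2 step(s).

f(x) = x⁴ - 2x - 1
f'(x) = 4x³ - 2
x₀ = 1.2

Newton-Raphson formula: x_{n+1} = x_n - f(x_n)/f'(x_n)

Iteration 1:
  f(1.200000) = -1.326400
  f'(1.200000) = 4.912000
  x_1 = 1.200000 - (-1.326400)/4.912000 = 1.470033
Iteration 2:
  f(1.470033) = 0.729838
  f'(1.470033) = 10.706937
  x_2 = 1.470033 - 0.729838/10.706937 = 1.401868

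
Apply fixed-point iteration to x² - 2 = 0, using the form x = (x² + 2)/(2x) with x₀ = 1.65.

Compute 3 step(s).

Equation: x² - 2 = 0
Fixed-point form: x = (x² + 2)/(2x)
x₀ = 1.65

x_1 = g(1.650000) = 1.431061
x_2 = g(1.431061) = 1.414313
x_3 = g(1.414313) = 1.414214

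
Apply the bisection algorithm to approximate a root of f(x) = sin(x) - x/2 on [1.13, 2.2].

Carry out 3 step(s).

f(x) = sin(x) - x/2
Initial interval: [1.13, 2.2]

Iteration 1:
  c_1 = (1.130000 + 2.200000)/2 = 1.665000
  f(c_1) = f(1.665000) = 0.163066
  f(a) × f(c) ≥ 0, new interval: [1.665000, 2.200000]
Iteration 2:
  c_2 = (1.665000 + 2.200000)/2 = 1.932500
  f(c_2) = f(1.932500) = -0.030955
  f(a) × f(c) < 0, new interval: [1.665000, 1.932500]
Iteration 3:
  c_3 = (1.665000 + 1.932500)/2 = 1.798750
  f(c_3) = f(1.798750) = 0.074756
  f(a) × f(c) ≥ 0, new interval: [1.798750, 1.932500]

After 3 iteration(s), the approximation is c_3 = 1.798750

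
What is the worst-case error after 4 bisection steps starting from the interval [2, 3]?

Bisection error bound: |error| ≤ (b-a)/2^n
|error| ≤ (3 - 2)/2^4 = 1/2^4
|error| ≤ 0.0625000000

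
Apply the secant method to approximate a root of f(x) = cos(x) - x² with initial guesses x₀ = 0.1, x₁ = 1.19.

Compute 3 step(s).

f(x) = cos(x) - x²
x₀ = 0.1, x₁ = 1.19

Secant formula: x_{n+1} = x_n - f(x_n)(x_n - x_{n-1})/(f(x_n) - f(x_{n-1}))

Iteration 1:
  f(0.100000) = 0.985004
  f(1.190000) = -1.044440
  x_2 = 1.190000 - (-1.044440)×(1.190000 - 0.100000)/(-1.044440 - 0.985004)
       = 0.629039
Iteration 2:
  f(1.190000) = -1.044440
  f(0.629039) = 0.412904
  x_3 = 0.629039 - 0.412904×(0.629039 - 1.190000)/(0.412904 - (-1.044440))
       = 0.787974
Iteration 3:
  f(0.629039) = 0.412904
  f(0.787974) = 0.084381
  x_4 = 0.787974 - 0.084381×(0.787974 - 0.629039)/(0.084381 - 0.412904)
       = 0.828796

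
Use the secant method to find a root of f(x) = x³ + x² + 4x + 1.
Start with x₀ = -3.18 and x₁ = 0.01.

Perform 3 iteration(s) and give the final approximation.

f(x) = x³ + x² + 4x + 1
x₀ = -3.18, x₁ = 0.01

Secant formula: x_{n+1} = x_n - f(x_n)(x_n - x_{n-1})/(f(x_n) - f(x_{n-1}))

Iteration 1:
  f(-3.180000) = -33.765032
  f(0.010000) = 1.040101
  x_2 = 0.010000 - 1.040101×(0.010000 - (-3.180000))/(1.040101 - (-33.765032))
       = -0.085329
Iteration 2:
  f(0.010000) = 1.040101
  f(-0.085329) = 0.665346
  x_3 = -0.085329 - 0.665346×(-0.085329 - 0.010000)/(0.665346 - 1.040101)
       = -0.254576
Iteration 3:
  f(-0.085329) = 0.665346
  f(-0.254576) = 0.030006
  x_4 = -0.254576 - 0.030006×(-0.254576 - (-0.085329))/(0.030006 - 0.665346)
       = -0.262569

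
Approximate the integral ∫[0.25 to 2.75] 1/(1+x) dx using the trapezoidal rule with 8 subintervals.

f(x) = 1/(1+x)
a = 0.25, b = 2.75, n = 8
h = (b - a)/n = 0.312500

Trapezoidal rule: (h/2)[f(x₀) + 2f(x₁) + 2f(x₂) + ... + f(xₙ)]

x_0 = 0.2500, f(x_0) = 0.800000, coefficient = 1
x_1 = 0.5625, f(x_1) = 0.640000, coefficient = 2
x_2 = 0.8750, f(x_2) = 0.533333, coefficient = 2
x_3 = 1.1875, f(x_3) = 0.457143, coefficient = 2
x_4 = 1.5000, f(x_4) = 0.400000, coefficient = 2
x_5 = 1.8125, f(x_5) = 0.355556, coefficient = 2
x_6 = 2.1250, f(x_6) = 0.320000, coefficient = 2
x_7 = 2.4375, f(x_7) = 0.290909, coefficient = 2
x_8 = 2.7500, f(x_8) = 0.266667, coefficient = 1

I ≈ (0.312500/2) × 7.060548 = 1.103211
Exact value: 1.098612
Error: 0.004598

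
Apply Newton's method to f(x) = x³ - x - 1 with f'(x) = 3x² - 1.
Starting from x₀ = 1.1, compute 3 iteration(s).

f(x) = x³ - x - 1
f'(x) = 3x² - 1
x₀ = 1.1

Newton-Raphson formula: x_{n+1} = x_n - f(x_n)/f'(x_n)

Iteration 1:
  f(1.100000) = -0.769000
  f'(1.100000) = 2.630000
  x_1 = 1.100000 - (-0.769000)/2.630000 = 1.392395
Iteration 2:
  f(1.392395) = 0.307132
  f'(1.392395) = 4.816295
  x_2 = 1.392395 - 0.307132/4.816295 = 1.328626
Iteration 3:
  f(1.328626) = 0.016727
  f'(1.328626) = 4.295742
  x_3 = 1.328626 - 0.016727/4.295742 = 1.324732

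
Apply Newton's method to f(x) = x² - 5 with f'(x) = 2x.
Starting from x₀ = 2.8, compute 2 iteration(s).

f(x) = x² - 5
f'(x) = 2x
x₀ = 2.8

Newton-Raphson formula: x_{n+1} = x_n - f(x_n)/f'(x_n)

Iteration 1:
  f(2.800000) = 2.840000
  f'(2.800000) = 5.600000
  x_1 = 2.800000 - 2.840000/5.600000 = 2.292857
Iteration 2:
  f(2.292857) = 0.257194
  f'(2.292857) = 4.585714
  x_2 = 2.292857 - 0.257194/4.585714 = 2.236771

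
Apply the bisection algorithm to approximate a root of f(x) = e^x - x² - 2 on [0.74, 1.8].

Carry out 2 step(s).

f(x) = e^x - x² - 2
Initial interval: [0.74, 1.8]

Iteration 1:
  c_1 = (0.740000 + 1.800000)/2 = 1.270000
  f(c_1) = f(1.270000) = -0.052047
  f(a) × f(c) ≥ 0, new interval: [1.270000, 1.800000]
Iteration 2:
  c_2 = (1.270000 + 1.800000)/2 = 1.535000
  f(c_2) = f(1.535000) = 0.285101
  f(a) × f(c) < 0, new interval: [1.270000, 1.535000]

After 2 iteration(s), the approximation is c_2 = 1.535000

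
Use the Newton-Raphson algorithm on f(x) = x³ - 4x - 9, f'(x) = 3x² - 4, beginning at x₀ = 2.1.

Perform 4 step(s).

f(x) = x³ - 4x - 9
f'(x) = 3x² - 4
x₀ = 2.1

Newton-Raphson formula: x_{n+1} = x_n - f(x_n)/f'(x_n)

Iteration 1:
  f(2.100000) = -8.139000
  f'(2.100000) = 9.230000
  x_1 = 2.100000 - (-8.139000)/9.230000 = 2.981798
Iteration 2:
  f(2.981798) = 5.584341
  f'(2.981798) = 22.673367
  x_2 = 2.981798 - 5.584341/22.673367 = 2.735503
Iteration 3:
  f(2.735503) = 0.527699
  f'(2.735503) = 18.448935
  x_3 = 2.735503 - 0.527699/18.448935 = 2.706900
Iteration 4:
  f(2.706900) = 0.006691
  f'(2.706900) = 17.981924
  x_4 = 2.706900 - 0.006691/17.981924 = 2.706528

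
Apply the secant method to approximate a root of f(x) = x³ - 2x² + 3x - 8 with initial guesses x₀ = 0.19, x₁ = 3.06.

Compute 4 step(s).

f(x) = x³ - 2x² + 3x - 8
x₀ = 0.19, x₁ = 3.06

Secant formula: x_{n+1} = x_n - f(x_n)(x_n - x_{n-1})/(f(x_n) - f(x_{n-1}))

Iteration 1:
  f(0.190000) = -7.495341
  f(3.060000) = 11.105416
  x_2 = 3.060000 - 11.105416×(3.060000 - 0.190000)/(11.105416 - (-7.495341))
       = 1.346492
Iteration 2:
  f(3.060000) = 11.105416
  f(1.346492) = -5.145360
  x_3 = 1.346492 - (-5.145360)×(1.346492 - 3.060000)/(-5.145360 - 11.105416)
       = 1.889027
Iteration 3:
  f(1.346492) = -5.145360
  f(1.889027) = -2.728917
  x_4 = 1.889027 - (-2.728917)×(1.889027 - 1.346492)/(-2.728917 - (-5.145360))
       = 2.501718
Iteration 4:
  f(1.889027) = -2.728917
  f(2.501718) = 2.645203
  x_5 = 2.501718 - 2.645203×(2.501718 - 1.889027)/(2.645203 - (-2.728917))
       = 2.200145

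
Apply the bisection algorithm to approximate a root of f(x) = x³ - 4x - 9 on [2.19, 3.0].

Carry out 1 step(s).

f(x) = x³ - 4x - 9
Initial interval: [2.19, 3.0]

Iteration 1:
  c_1 = (2.190000 + 3.000000)/2 = 2.595000
  f(c_1) = f(2.595000) = -1.905205
  f(a) × f(c) ≥ 0, new interval: [2.595000, 3.000000]

After 1 iteration(s), the approximation is c_1 = 2.595000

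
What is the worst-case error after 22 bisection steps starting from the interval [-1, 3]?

Bisection error bound: |error| ≤ (b-a)/2^n
|error| ≤ (3 - (-1))/2^22 = 4/2^22
|error| ≤ 0.0000009537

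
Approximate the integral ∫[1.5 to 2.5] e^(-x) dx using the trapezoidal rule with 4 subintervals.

f(x) = e^(-x)
a = 1.5, b = 2.5, n = 4
h = (b - a)/n = 0.250000

Trapezoidal rule: (h/2)[f(x₀) + 2f(x₁) + 2f(x₂) + ... + f(xₙ)]

x_0 = 1.5000, f(x_0) = 0.223130, coefficient = 1
x_1 = 1.7500, f(x_1) = 0.173774, coefficient = 2
x_2 = 2.0000, f(x_2) = 0.135335, coefficient = 2
x_3 = 2.2500, f(x_3) = 0.105399, coefficient = 2
x_4 = 2.5000, f(x_4) = 0.082085, coefficient = 1

I ≈ (0.250000/2) × 1.134232 = 0.141779
Exact value: 0.141045
Error: 0.000734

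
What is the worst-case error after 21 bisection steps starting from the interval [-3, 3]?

Bisection error bound: |error| ≤ (b-a)/2^n
|error| ≤ (3 - (-3))/2^21 = 6/2^21
|error| ≤ 0.0000028610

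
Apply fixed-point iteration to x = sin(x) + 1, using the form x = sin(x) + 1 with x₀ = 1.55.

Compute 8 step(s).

Equation: x = sin(x) + 1
Fixed-point form: x = sin(x) + 1
x₀ = 1.55

x_1 = g(1.550000) = 1.999784
x_2 = g(1.999784) = 1.909387
x_3 = g(1.909387) = 1.943224
x_4 = g(1.943224) = 1.931447
x_5 = g(1.931447) = 1.935667
x_6 = g(1.935667) = 1.934170
x_7 = g(1.934170) = 1.934703
x_8 = g(1.934703) = 1.934513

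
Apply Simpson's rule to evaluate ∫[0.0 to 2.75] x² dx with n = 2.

f(x) = x²
a = 0.0, b = 2.75, n = 2
h = (b - a)/n = 1.375000

Simpson's rule: (h/3)[f(x₀) + 4f(x₁) + 2f(x₂) + ... + f(xₙ)]

x_0 = 0.0000, f(x_0) = 0.000000, coefficient = 1
x_1 = 1.3750, f(x_1) = 1.890625, coefficient = 4
x_2 = 2.7500, f(x_2) = 7.562500, coefficient = 1

I ≈ (1.375000/3) × 15.125000 = 6.932292
Exact value: 6.932292
Error: 0.000000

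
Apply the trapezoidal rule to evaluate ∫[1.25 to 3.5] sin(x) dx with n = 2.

f(x) = sin(x)
a = 1.25, b = 3.5, n = 2
h = (b - a)/n = 1.125000

Trapezoidal rule: (h/2)[f(x₀) + 2f(x₁) + 2f(x₂) + ... + f(xₙ)]

x_0 = 1.2500, f(x_0) = 0.948985, coefficient = 1
x_1 = 2.3750, f(x_1) = 0.693685, coefficient = 2
x_2 = 3.5000, f(x_2) = -0.350783, coefficient = 1

I ≈ (1.125000/2) × 1.985571 = 1.116884
Exact value: 1.251779
Error: 0.134895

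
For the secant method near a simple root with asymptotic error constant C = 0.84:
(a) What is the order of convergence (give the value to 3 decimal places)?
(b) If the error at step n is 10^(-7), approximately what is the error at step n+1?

(a) Secant method has superlinear convergence with order φ = (1+√5)/2 ≈ 1.618.
    This means |e_{n+1}| ≈ C|e_n|^1.618.

(b) With |e_n| = 10^(-7) and C = 0.84:
    |e_{n+1}| ≈ 0.84 × (10^(-7))^1.618 = 0.84 × 10^(-11.33)

(a) ≈ 1.618 (golden ratio); (b) |e_{n+1}| ≈ 3.963e-12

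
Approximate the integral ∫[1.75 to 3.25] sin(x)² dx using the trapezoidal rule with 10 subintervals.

f(x) = sin(x)²
a = 1.75, b = 3.25, n = 10
h = (b - a)/n = 0.150000

Trapezoidal rule: (h/2)[f(x₀) + 2f(x₁) + 2f(x₂) + ... + f(xₙ)]

x_0 = 1.7500, f(x_0) = 0.968228, coefficient = 1
x_1 = 1.9000, f(x_1) = 0.895484, coefficient = 2
x_2 = 2.0500, f(x_2) = 0.787412, coefficient = 2
x_3 = 2.2000, f(x_3) = 0.653666, coefficient = 2
x_4 = 2.3500, f(x_4) = 0.506194, coefficient = 2
x_5 = 2.5000, f(x_5) = 0.358169, coefficient = 2
x_6 = 2.6500, f(x_6) = 0.222813, coefficient = 2
x_7 = 2.8000, f(x_7) = 0.112217, coefficient = 2
x_8 = 2.9500, f(x_8) = 0.036261, coefficient = 2
x_9 = 3.1000, f(x_9) = 0.001729, coefficient = 2
x_10 = 3.2500, f(x_10) = 0.011706, coefficient = 1

I ≈ (0.150000/2) × 8.127825 = 0.609587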